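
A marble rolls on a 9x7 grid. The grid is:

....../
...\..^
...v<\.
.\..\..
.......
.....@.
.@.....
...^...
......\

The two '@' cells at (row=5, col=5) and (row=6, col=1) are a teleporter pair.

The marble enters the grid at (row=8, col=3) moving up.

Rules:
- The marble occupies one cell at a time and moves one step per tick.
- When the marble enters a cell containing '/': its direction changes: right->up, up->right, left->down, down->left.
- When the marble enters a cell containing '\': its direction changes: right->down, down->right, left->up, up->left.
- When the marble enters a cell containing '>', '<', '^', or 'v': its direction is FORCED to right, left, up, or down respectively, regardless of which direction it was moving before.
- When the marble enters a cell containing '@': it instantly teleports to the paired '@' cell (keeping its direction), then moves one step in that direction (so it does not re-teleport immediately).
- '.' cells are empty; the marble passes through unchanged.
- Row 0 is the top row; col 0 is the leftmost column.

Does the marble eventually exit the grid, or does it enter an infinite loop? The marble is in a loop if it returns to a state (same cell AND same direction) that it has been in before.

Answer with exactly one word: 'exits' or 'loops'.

Step 1: enter (8,3), '.' pass, move up to (7,3)
Step 2: enter (7,3), '^' forces up->up, move up to (6,3)
Step 3: enter (6,3), '.' pass, move up to (5,3)
Step 4: enter (5,3), '.' pass, move up to (4,3)
Step 5: enter (4,3), '.' pass, move up to (3,3)
Step 6: enter (3,3), '.' pass, move up to (2,3)
Step 7: enter (2,3), 'v' forces up->down, move down to (3,3)
Step 8: enter (3,3), '.' pass, move down to (4,3)
Step 9: enter (4,3), '.' pass, move down to (5,3)
Step 10: enter (5,3), '.' pass, move down to (6,3)
Step 11: enter (6,3), '.' pass, move down to (7,3)
Step 12: enter (7,3), '^' forces down->up, move up to (6,3)
Step 13: at (6,3) dir=up — LOOP DETECTED (seen before)

Answer: loops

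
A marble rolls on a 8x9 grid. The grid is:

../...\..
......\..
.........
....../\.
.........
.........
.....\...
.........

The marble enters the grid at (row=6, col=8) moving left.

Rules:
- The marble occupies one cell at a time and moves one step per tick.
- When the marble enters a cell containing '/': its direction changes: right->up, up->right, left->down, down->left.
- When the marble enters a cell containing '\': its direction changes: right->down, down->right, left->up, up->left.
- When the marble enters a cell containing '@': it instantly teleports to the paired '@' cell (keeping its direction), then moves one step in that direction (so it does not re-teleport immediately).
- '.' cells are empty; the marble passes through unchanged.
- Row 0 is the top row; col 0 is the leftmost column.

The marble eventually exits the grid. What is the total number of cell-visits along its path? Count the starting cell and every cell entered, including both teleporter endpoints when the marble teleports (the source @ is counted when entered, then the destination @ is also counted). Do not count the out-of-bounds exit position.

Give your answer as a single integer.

Answer: 10

Derivation:
Step 1: enter (6,8), '.' pass, move left to (6,7)
Step 2: enter (6,7), '.' pass, move left to (6,6)
Step 3: enter (6,6), '.' pass, move left to (6,5)
Step 4: enter (6,5), '\' deflects left->up, move up to (5,5)
Step 5: enter (5,5), '.' pass, move up to (4,5)
Step 6: enter (4,5), '.' pass, move up to (3,5)
Step 7: enter (3,5), '.' pass, move up to (2,5)
Step 8: enter (2,5), '.' pass, move up to (1,5)
Step 9: enter (1,5), '.' pass, move up to (0,5)
Step 10: enter (0,5), '.' pass, move up to (-1,5)
Step 11: at (-1,5) — EXIT via top edge, pos 5
Path length (cell visits): 10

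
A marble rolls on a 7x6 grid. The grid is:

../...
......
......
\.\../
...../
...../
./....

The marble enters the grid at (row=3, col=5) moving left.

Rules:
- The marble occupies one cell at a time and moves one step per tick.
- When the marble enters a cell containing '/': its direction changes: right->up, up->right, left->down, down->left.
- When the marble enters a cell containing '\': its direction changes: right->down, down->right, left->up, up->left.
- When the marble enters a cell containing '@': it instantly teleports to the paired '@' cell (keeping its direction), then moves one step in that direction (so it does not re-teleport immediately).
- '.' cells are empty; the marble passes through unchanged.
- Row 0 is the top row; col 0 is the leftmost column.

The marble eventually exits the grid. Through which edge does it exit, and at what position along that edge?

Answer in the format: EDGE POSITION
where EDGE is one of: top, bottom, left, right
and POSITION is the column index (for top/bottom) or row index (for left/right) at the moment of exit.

Step 1: enter (3,5), '/' deflects left->down, move down to (4,5)
Step 2: enter (4,5), '/' deflects down->left, move left to (4,4)
Step 3: enter (4,4), '.' pass, move left to (4,3)
Step 4: enter (4,3), '.' pass, move left to (4,2)
Step 5: enter (4,2), '.' pass, move left to (4,1)
Step 6: enter (4,1), '.' pass, move left to (4,0)
Step 7: enter (4,0), '.' pass, move left to (4,-1)
Step 8: at (4,-1) — EXIT via left edge, pos 4

Answer: left 4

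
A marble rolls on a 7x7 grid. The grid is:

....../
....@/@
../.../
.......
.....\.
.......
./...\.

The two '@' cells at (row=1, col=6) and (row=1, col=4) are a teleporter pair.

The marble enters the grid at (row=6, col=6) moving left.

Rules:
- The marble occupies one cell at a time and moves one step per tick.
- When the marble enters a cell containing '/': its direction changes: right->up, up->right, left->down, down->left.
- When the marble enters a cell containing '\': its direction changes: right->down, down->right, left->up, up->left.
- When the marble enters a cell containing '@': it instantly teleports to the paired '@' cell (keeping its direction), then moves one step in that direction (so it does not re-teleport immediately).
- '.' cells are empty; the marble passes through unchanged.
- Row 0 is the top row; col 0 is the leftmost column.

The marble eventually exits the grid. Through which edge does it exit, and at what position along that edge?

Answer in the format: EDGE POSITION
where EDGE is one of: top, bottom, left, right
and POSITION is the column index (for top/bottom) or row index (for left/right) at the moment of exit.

Step 1: enter (6,6), '.' pass, move left to (6,5)
Step 2: enter (6,5), '\' deflects left->up, move up to (5,5)
Step 3: enter (5,5), '.' pass, move up to (4,5)
Step 4: enter (4,5), '\' deflects up->left, move left to (4,4)
Step 5: enter (4,4), '.' pass, move left to (4,3)
Step 6: enter (4,3), '.' pass, move left to (4,2)
Step 7: enter (4,2), '.' pass, move left to (4,1)
Step 8: enter (4,1), '.' pass, move left to (4,0)
Step 9: enter (4,0), '.' pass, move left to (4,-1)
Step 10: at (4,-1) — EXIT via left edge, pos 4

Answer: left 4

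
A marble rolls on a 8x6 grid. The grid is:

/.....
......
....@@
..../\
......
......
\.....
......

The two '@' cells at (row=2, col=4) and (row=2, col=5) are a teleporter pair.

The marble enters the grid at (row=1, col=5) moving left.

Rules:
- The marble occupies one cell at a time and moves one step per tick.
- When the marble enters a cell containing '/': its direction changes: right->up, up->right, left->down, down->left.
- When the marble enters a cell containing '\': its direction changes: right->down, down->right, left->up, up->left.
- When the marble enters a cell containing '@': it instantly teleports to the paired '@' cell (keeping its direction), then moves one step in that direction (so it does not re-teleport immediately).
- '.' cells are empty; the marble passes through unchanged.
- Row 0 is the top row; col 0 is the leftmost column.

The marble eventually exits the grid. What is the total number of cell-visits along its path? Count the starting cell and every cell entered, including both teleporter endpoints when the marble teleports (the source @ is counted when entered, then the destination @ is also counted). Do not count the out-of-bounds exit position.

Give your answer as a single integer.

Answer: 6

Derivation:
Step 1: enter (1,5), '.' pass, move left to (1,4)
Step 2: enter (1,4), '.' pass, move left to (1,3)
Step 3: enter (1,3), '.' pass, move left to (1,2)
Step 4: enter (1,2), '.' pass, move left to (1,1)
Step 5: enter (1,1), '.' pass, move left to (1,0)
Step 6: enter (1,0), '.' pass, move left to (1,-1)
Step 7: at (1,-1) — EXIT via left edge, pos 1
Path length (cell visits): 6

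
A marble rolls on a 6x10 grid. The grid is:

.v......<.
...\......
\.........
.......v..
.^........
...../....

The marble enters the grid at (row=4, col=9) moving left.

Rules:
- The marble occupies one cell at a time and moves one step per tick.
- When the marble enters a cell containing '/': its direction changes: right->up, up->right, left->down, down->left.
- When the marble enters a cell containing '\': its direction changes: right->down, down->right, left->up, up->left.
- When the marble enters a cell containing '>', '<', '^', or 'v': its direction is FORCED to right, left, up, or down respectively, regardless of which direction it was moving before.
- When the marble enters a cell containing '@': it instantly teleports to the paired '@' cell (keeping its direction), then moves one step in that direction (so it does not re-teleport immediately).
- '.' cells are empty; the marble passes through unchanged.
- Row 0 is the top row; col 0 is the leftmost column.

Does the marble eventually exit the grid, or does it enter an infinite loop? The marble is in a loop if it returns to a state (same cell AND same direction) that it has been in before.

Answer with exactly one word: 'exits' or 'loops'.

Answer: loops

Derivation:
Step 1: enter (4,9), '.' pass, move left to (4,8)
Step 2: enter (4,8), '.' pass, move left to (4,7)
Step 3: enter (4,7), '.' pass, move left to (4,6)
Step 4: enter (4,6), '.' pass, move left to (4,5)
Step 5: enter (4,5), '.' pass, move left to (4,4)
Step 6: enter (4,4), '.' pass, move left to (4,3)
Step 7: enter (4,3), '.' pass, move left to (4,2)
Step 8: enter (4,2), '.' pass, move left to (4,1)
Step 9: enter (4,1), '^' forces left->up, move up to (3,1)
Step 10: enter (3,1), '.' pass, move up to (2,1)
Step 11: enter (2,1), '.' pass, move up to (1,1)
Step 12: enter (1,1), '.' pass, move up to (0,1)
Step 13: enter (0,1), 'v' forces up->down, move down to (1,1)
Step 14: enter (1,1), '.' pass, move down to (2,1)
Step 15: enter (2,1), '.' pass, move down to (3,1)
Step 16: enter (3,1), '.' pass, move down to (4,1)
Step 17: enter (4,1), '^' forces down->up, move up to (3,1)
Step 18: at (3,1) dir=up — LOOP DETECTED (seen before)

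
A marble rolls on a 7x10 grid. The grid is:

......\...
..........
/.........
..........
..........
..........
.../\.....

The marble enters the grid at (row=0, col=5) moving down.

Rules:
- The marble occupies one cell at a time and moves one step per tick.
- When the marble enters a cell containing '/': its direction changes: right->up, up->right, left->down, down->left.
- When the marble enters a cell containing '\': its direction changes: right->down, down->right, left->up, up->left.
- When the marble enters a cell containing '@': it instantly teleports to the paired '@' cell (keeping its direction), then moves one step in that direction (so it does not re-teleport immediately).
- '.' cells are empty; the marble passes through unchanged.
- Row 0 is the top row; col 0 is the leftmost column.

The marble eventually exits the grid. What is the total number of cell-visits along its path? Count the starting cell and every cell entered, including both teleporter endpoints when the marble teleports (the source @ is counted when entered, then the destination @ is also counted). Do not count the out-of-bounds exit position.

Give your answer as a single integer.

Step 1: enter (0,5), '.' pass, move down to (1,5)
Step 2: enter (1,5), '.' pass, move down to (2,5)
Step 3: enter (2,5), '.' pass, move down to (3,5)
Step 4: enter (3,5), '.' pass, move down to (4,5)
Step 5: enter (4,5), '.' pass, move down to (5,5)
Step 6: enter (5,5), '.' pass, move down to (6,5)
Step 7: enter (6,5), '.' pass, move down to (7,5)
Step 8: at (7,5) — EXIT via bottom edge, pos 5
Path length (cell visits): 7

Answer: 7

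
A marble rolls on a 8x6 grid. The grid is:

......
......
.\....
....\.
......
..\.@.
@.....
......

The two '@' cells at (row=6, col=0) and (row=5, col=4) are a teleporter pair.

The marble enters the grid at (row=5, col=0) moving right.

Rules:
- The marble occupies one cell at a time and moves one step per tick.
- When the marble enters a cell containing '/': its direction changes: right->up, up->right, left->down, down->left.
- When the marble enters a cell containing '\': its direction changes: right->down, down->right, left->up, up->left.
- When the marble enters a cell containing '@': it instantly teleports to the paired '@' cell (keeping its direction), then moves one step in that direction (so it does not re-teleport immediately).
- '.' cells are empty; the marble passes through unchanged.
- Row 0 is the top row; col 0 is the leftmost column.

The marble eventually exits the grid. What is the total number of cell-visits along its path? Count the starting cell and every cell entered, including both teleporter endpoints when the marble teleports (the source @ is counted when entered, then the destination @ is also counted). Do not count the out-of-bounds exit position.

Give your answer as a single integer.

Answer: 5

Derivation:
Step 1: enter (5,0), '.' pass, move right to (5,1)
Step 2: enter (5,1), '.' pass, move right to (5,2)
Step 3: enter (5,2), '\' deflects right->down, move down to (6,2)
Step 4: enter (6,2), '.' pass, move down to (7,2)
Step 5: enter (7,2), '.' pass, move down to (8,2)
Step 6: at (8,2) — EXIT via bottom edge, pos 2
Path length (cell visits): 5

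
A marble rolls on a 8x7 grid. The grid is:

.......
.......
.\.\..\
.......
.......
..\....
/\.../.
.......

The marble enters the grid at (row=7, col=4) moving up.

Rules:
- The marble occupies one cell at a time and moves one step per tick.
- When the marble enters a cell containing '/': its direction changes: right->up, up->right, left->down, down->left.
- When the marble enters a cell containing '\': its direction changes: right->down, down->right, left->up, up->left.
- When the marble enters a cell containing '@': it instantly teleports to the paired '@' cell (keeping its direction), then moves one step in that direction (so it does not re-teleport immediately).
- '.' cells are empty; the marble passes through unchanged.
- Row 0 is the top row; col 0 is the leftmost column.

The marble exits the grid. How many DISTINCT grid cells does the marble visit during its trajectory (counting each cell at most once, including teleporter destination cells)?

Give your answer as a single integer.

Answer: 8

Derivation:
Step 1: enter (7,4), '.' pass, move up to (6,4)
Step 2: enter (6,4), '.' pass, move up to (5,4)
Step 3: enter (5,4), '.' pass, move up to (4,4)
Step 4: enter (4,4), '.' pass, move up to (3,4)
Step 5: enter (3,4), '.' pass, move up to (2,4)
Step 6: enter (2,4), '.' pass, move up to (1,4)
Step 7: enter (1,4), '.' pass, move up to (0,4)
Step 8: enter (0,4), '.' pass, move up to (-1,4)
Step 9: at (-1,4) — EXIT via top edge, pos 4
Distinct cells visited: 8 (path length 8)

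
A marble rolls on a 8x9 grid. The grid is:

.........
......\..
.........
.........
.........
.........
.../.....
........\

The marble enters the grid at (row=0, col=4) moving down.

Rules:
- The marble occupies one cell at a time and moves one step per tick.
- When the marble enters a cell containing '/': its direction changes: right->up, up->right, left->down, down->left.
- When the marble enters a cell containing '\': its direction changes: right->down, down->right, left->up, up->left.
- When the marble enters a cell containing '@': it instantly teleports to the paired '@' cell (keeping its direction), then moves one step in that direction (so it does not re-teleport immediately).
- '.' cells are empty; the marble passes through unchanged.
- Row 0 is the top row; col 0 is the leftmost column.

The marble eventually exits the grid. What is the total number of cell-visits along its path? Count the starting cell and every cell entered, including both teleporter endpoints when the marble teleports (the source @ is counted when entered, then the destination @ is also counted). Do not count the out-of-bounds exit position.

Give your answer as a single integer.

Answer: 8

Derivation:
Step 1: enter (0,4), '.' pass, move down to (1,4)
Step 2: enter (1,4), '.' pass, move down to (2,4)
Step 3: enter (2,4), '.' pass, move down to (3,4)
Step 4: enter (3,4), '.' pass, move down to (4,4)
Step 5: enter (4,4), '.' pass, move down to (5,4)
Step 6: enter (5,4), '.' pass, move down to (6,4)
Step 7: enter (6,4), '.' pass, move down to (7,4)
Step 8: enter (7,4), '.' pass, move down to (8,4)
Step 9: at (8,4) — EXIT via bottom edge, pos 4
Path length (cell visits): 8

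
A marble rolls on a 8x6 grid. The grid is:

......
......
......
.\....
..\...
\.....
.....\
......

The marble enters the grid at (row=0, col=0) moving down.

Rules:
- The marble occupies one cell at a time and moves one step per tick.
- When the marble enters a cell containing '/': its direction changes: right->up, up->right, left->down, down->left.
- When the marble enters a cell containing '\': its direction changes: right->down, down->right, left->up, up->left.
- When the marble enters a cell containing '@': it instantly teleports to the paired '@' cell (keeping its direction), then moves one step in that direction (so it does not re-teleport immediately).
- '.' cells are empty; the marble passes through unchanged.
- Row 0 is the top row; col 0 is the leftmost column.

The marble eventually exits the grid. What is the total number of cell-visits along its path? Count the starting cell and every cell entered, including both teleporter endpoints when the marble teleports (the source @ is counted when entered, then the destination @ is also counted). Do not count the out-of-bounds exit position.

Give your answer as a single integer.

Answer: 11

Derivation:
Step 1: enter (0,0), '.' pass, move down to (1,0)
Step 2: enter (1,0), '.' pass, move down to (2,0)
Step 3: enter (2,0), '.' pass, move down to (3,0)
Step 4: enter (3,0), '.' pass, move down to (4,0)
Step 5: enter (4,0), '.' pass, move down to (5,0)
Step 6: enter (5,0), '\' deflects down->right, move right to (5,1)
Step 7: enter (5,1), '.' pass, move right to (5,2)
Step 8: enter (5,2), '.' pass, move right to (5,3)
Step 9: enter (5,3), '.' pass, move right to (5,4)
Step 10: enter (5,4), '.' pass, move right to (5,5)
Step 11: enter (5,5), '.' pass, move right to (5,6)
Step 12: at (5,6) — EXIT via right edge, pos 5
Path length (cell visits): 11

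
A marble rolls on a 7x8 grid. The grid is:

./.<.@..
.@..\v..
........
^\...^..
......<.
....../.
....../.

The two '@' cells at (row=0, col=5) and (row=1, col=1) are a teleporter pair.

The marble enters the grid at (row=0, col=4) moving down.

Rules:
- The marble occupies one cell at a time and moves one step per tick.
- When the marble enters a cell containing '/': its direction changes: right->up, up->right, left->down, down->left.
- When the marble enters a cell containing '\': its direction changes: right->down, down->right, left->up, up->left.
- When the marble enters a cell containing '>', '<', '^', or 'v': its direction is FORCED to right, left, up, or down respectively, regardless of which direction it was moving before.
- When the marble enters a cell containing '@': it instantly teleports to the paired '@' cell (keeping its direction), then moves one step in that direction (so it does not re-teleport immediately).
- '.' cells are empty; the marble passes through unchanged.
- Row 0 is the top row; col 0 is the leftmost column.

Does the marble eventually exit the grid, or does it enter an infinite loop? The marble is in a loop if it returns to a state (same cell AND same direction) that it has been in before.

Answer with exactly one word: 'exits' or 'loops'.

Answer: loops

Derivation:
Step 1: enter (0,4), '.' pass, move down to (1,4)
Step 2: enter (1,4), '\' deflects down->right, move right to (1,5)
Step 3: enter (1,5), 'v' forces right->down, move down to (2,5)
Step 4: enter (2,5), '.' pass, move down to (3,5)
Step 5: enter (3,5), '^' forces down->up, move up to (2,5)
Step 6: enter (2,5), '.' pass, move up to (1,5)
Step 7: enter (1,5), 'v' forces up->down, move down to (2,5)
Step 8: at (2,5) dir=down — LOOP DETECTED (seen before)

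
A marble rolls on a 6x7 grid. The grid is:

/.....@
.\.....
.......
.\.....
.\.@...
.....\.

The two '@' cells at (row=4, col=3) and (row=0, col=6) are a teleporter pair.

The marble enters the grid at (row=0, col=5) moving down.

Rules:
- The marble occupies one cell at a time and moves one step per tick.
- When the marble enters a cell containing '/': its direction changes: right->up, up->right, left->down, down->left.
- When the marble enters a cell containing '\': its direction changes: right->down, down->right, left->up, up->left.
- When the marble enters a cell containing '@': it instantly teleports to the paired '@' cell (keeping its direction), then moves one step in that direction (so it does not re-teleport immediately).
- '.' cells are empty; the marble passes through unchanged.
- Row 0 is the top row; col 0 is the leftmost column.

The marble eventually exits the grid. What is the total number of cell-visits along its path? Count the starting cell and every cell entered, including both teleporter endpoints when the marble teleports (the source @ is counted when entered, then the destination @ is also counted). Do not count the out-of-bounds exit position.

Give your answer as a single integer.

Step 1: enter (0,5), '.' pass, move down to (1,5)
Step 2: enter (1,5), '.' pass, move down to (2,5)
Step 3: enter (2,5), '.' pass, move down to (3,5)
Step 4: enter (3,5), '.' pass, move down to (4,5)
Step 5: enter (4,5), '.' pass, move down to (5,5)
Step 6: enter (5,5), '\' deflects down->right, move right to (5,6)
Step 7: enter (5,6), '.' pass, move right to (5,7)
Step 8: at (5,7) — EXIT via right edge, pos 5
Path length (cell visits): 7

Answer: 7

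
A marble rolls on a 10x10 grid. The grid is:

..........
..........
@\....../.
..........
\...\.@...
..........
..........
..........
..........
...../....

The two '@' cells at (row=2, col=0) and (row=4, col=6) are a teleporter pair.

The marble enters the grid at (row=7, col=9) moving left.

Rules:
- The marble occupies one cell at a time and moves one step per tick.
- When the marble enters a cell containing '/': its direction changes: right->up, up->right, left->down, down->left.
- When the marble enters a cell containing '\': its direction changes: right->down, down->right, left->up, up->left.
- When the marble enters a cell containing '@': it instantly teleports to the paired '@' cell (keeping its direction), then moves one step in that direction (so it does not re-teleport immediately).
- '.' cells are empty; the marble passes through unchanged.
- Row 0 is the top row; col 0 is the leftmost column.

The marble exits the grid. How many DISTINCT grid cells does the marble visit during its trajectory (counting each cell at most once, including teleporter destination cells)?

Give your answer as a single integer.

Step 1: enter (7,9), '.' pass, move left to (7,8)
Step 2: enter (7,8), '.' pass, move left to (7,7)
Step 3: enter (7,7), '.' pass, move left to (7,6)
Step 4: enter (7,6), '.' pass, move left to (7,5)
Step 5: enter (7,5), '.' pass, move left to (7,4)
Step 6: enter (7,4), '.' pass, move left to (7,3)
Step 7: enter (7,3), '.' pass, move left to (7,2)
Step 8: enter (7,2), '.' pass, move left to (7,1)
Step 9: enter (7,1), '.' pass, move left to (7,0)
Step 10: enter (7,0), '.' pass, move left to (7,-1)
Step 11: at (7,-1) — EXIT via left edge, pos 7
Distinct cells visited: 10 (path length 10)

Answer: 10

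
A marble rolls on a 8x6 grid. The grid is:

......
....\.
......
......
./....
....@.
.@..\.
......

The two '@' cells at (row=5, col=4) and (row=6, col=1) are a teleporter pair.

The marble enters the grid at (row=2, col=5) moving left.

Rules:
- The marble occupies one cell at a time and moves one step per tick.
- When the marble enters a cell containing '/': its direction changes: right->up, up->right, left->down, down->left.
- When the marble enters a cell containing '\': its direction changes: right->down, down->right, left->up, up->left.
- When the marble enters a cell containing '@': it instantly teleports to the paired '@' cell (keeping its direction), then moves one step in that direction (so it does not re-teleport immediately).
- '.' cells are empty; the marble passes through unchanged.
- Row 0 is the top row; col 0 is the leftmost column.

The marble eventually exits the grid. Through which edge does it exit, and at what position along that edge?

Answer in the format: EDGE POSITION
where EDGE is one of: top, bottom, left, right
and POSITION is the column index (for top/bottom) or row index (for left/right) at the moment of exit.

Step 1: enter (2,5), '.' pass, move left to (2,4)
Step 2: enter (2,4), '.' pass, move left to (2,3)
Step 3: enter (2,3), '.' pass, move left to (2,2)
Step 4: enter (2,2), '.' pass, move left to (2,1)
Step 5: enter (2,1), '.' pass, move left to (2,0)
Step 6: enter (2,0), '.' pass, move left to (2,-1)
Step 7: at (2,-1) — EXIT via left edge, pos 2

Answer: left 2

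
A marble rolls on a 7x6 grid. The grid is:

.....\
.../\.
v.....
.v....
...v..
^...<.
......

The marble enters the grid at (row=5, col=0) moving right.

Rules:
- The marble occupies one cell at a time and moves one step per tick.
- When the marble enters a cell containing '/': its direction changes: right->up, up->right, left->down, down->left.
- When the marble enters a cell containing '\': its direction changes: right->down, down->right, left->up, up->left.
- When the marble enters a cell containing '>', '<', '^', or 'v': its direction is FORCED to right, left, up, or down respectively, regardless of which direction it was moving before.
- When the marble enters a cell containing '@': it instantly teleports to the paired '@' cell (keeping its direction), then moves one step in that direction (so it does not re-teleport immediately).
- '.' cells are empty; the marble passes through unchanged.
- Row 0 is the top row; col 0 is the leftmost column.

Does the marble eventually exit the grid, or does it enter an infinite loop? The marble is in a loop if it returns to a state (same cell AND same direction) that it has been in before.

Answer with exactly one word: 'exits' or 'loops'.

Answer: loops

Derivation:
Step 1: enter (5,0), '^' forces right->up, move up to (4,0)
Step 2: enter (4,0), '.' pass, move up to (3,0)
Step 3: enter (3,0), '.' pass, move up to (2,0)
Step 4: enter (2,0), 'v' forces up->down, move down to (3,0)
Step 5: enter (3,0), '.' pass, move down to (4,0)
Step 6: enter (4,0), '.' pass, move down to (5,0)
Step 7: enter (5,0), '^' forces down->up, move up to (4,0)
Step 8: at (4,0) dir=up — LOOP DETECTED (seen before)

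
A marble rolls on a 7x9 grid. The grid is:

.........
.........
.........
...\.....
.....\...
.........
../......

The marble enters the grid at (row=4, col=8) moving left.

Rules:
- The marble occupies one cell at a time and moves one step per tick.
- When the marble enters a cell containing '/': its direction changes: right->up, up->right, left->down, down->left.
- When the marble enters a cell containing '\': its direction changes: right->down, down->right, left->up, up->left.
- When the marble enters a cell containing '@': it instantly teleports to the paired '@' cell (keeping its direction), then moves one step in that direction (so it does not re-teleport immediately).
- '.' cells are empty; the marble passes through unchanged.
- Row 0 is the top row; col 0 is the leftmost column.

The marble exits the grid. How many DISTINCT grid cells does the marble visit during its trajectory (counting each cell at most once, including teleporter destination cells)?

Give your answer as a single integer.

Step 1: enter (4,8), '.' pass, move left to (4,7)
Step 2: enter (4,7), '.' pass, move left to (4,6)
Step 3: enter (4,6), '.' pass, move left to (4,5)
Step 4: enter (4,5), '\' deflects left->up, move up to (3,5)
Step 5: enter (3,5), '.' pass, move up to (2,5)
Step 6: enter (2,5), '.' pass, move up to (1,5)
Step 7: enter (1,5), '.' pass, move up to (0,5)
Step 8: enter (0,5), '.' pass, move up to (-1,5)
Step 9: at (-1,5) — EXIT via top edge, pos 5
Distinct cells visited: 8 (path length 8)

Answer: 8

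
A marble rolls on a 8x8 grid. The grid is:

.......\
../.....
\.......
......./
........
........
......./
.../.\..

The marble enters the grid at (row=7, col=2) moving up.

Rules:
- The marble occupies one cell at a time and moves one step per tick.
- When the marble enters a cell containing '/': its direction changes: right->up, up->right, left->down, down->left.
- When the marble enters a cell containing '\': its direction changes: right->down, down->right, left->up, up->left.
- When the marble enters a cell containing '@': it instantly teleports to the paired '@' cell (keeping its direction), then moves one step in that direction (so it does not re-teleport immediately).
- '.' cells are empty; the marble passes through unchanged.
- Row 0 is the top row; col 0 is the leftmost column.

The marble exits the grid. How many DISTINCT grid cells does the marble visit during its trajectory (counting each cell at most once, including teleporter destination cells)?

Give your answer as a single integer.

Step 1: enter (7,2), '.' pass, move up to (6,2)
Step 2: enter (6,2), '.' pass, move up to (5,2)
Step 3: enter (5,2), '.' pass, move up to (4,2)
Step 4: enter (4,2), '.' pass, move up to (3,2)
Step 5: enter (3,2), '.' pass, move up to (2,2)
Step 6: enter (2,2), '.' pass, move up to (1,2)
Step 7: enter (1,2), '/' deflects up->right, move right to (1,3)
Step 8: enter (1,3), '.' pass, move right to (1,4)
Step 9: enter (1,4), '.' pass, move right to (1,5)
Step 10: enter (1,5), '.' pass, move right to (1,6)
Step 11: enter (1,6), '.' pass, move right to (1,7)
Step 12: enter (1,7), '.' pass, move right to (1,8)
Step 13: at (1,8) — EXIT via right edge, pos 1
Distinct cells visited: 12 (path length 12)

Answer: 12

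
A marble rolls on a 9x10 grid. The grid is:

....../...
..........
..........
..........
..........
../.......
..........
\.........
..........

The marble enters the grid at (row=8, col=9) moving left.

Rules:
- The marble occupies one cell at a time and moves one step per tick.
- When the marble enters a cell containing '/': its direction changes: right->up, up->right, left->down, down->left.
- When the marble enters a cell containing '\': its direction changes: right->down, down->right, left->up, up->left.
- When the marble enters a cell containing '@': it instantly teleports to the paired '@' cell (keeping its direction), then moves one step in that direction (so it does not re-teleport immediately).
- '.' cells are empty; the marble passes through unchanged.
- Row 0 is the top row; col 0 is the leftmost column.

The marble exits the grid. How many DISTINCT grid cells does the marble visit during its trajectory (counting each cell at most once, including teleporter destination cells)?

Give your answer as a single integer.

Answer: 10

Derivation:
Step 1: enter (8,9), '.' pass, move left to (8,8)
Step 2: enter (8,8), '.' pass, move left to (8,7)
Step 3: enter (8,7), '.' pass, move left to (8,6)
Step 4: enter (8,6), '.' pass, move left to (8,5)
Step 5: enter (8,5), '.' pass, move left to (8,4)
Step 6: enter (8,4), '.' pass, move left to (8,3)
Step 7: enter (8,3), '.' pass, move left to (8,2)
Step 8: enter (8,2), '.' pass, move left to (8,1)
Step 9: enter (8,1), '.' pass, move left to (8,0)
Step 10: enter (8,0), '.' pass, move left to (8,-1)
Step 11: at (8,-1) — EXIT via left edge, pos 8
Distinct cells visited: 10 (path length 10)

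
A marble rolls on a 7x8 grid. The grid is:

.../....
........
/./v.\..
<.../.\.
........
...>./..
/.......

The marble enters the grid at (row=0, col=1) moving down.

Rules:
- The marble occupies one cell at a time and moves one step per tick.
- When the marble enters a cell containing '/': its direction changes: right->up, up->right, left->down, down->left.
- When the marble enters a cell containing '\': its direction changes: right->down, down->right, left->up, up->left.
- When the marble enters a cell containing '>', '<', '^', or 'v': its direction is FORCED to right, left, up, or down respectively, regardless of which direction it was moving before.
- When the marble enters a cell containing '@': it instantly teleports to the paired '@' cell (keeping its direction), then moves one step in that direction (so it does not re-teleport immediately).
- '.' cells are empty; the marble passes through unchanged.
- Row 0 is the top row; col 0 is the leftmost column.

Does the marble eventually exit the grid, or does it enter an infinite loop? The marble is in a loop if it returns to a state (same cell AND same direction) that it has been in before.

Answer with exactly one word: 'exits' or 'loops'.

Answer: exits

Derivation:
Step 1: enter (0,1), '.' pass, move down to (1,1)
Step 2: enter (1,1), '.' pass, move down to (2,1)
Step 3: enter (2,1), '.' pass, move down to (3,1)
Step 4: enter (3,1), '.' pass, move down to (4,1)
Step 5: enter (4,1), '.' pass, move down to (5,1)
Step 6: enter (5,1), '.' pass, move down to (6,1)
Step 7: enter (6,1), '.' pass, move down to (7,1)
Step 8: at (7,1) — EXIT via bottom edge, pos 1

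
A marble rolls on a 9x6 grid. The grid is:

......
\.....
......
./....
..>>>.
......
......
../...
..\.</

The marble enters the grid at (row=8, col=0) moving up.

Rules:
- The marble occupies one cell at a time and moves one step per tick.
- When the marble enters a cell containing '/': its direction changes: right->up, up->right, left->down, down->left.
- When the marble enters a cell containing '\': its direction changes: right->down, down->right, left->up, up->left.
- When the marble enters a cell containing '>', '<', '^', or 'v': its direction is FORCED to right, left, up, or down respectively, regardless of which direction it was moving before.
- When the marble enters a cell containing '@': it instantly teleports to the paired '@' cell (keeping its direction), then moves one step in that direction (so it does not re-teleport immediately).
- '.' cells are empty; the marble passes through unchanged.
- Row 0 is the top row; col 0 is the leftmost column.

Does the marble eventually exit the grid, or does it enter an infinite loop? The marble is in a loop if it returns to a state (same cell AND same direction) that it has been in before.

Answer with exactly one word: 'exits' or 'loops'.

Answer: exits

Derivation:
Step 1: enter (8,0), '.' pass, move up to (7,0)
Step 2: enter (7,0), '.' pass, move up to (6,0)
Step 3: enter (6,0), '.' pass, move up to (5,0)
Step 4: enter (5,0), '.' pass, move up to (4,0)
Step 5: enter (4,0), '.' pass, move up to (3,0)
Step 6: enter (3,0), '.' pass, move up to (2,0)
Step 7: enter (2,0), '.' pass, move up to (1,0)
Step 8: enter (1,0), '\' deflects up->left, move left to (1,-1)
Step 9: at (1,-1) — EXIT via left edge, pos 1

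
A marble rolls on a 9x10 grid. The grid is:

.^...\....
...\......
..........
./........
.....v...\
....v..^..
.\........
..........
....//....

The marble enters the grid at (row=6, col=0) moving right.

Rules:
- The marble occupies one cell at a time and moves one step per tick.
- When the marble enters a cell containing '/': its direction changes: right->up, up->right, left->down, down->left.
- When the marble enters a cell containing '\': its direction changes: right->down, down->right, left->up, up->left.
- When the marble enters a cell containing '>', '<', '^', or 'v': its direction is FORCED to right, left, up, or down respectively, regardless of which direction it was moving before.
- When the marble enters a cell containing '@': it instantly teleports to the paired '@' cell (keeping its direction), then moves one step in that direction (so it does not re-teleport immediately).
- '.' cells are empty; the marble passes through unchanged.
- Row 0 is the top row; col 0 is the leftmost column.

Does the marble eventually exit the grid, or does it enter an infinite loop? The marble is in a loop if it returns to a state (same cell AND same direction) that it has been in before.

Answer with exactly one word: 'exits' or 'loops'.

Answer: exits

Derivation:
Step 1: enter (6,0), '.' pass, move right to (6,1)
Step 2: enter (6,1), '\' deflects right->down, move down to (7,1)
Step 3: enter (7,1), '.' pass, move down to (8,1)
Step 4: enter (8,1), '.' pass, move down to (9,1)
Step 5: at (9,1) — EXIT via bottom edge, pos 1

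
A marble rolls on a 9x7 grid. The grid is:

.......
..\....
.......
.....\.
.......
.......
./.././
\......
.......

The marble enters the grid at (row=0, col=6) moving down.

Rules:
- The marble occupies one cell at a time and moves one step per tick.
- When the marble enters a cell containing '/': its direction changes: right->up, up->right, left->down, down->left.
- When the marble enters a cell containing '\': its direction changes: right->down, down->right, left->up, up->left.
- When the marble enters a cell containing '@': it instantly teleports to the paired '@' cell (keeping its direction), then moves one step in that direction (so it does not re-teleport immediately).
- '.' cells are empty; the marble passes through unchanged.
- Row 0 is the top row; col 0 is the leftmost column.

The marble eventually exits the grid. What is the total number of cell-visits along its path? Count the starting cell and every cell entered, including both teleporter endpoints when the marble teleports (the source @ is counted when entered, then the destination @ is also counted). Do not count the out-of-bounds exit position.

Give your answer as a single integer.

Step 1: enter (0,6), '.' pass, move down to (1,6)
Step 2: enter (1,6), '.' pass, move down to (2,6)
Step 3: enter (2,6), '.' pass, move down to (3,6)
Step 4: enter (3,6), '.' pass, move down to (4,6)
Step 5: enter (4,6), '.' pass, move down to (5,6)
Step 6: enter (5,6), '.' pass, move down to (6,6)
Step 7: enter (6,6), '/' deflects down->left, move left to (6,5)
Step 8: enter (6,5), '.' pass, move left to (6,4)
Step 9: enter (6,4), '/' deflects left->down, move down to (7,4)
Step 10: enter (7,4), '.' pass, move down to (8,4)
Step 11: enter (8,4), '.' pass, move down to (9,4)
Step 12: at (9,4) — EXIT via bottom edge, pos 4
Path length (cell visits): 11

Answer: 11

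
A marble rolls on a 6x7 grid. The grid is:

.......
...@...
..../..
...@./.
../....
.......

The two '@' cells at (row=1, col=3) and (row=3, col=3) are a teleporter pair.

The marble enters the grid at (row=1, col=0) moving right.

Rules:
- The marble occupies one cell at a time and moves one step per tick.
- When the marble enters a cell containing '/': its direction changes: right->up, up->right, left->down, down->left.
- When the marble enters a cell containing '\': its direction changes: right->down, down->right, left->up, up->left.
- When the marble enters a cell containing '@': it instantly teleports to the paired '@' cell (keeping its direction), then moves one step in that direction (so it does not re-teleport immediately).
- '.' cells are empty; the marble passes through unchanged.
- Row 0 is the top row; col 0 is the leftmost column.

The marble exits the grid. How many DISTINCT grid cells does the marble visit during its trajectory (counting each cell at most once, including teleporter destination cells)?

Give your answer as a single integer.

Answer: 10

Derivation:
Step 1: enter (1,0), '.' pass, move right to (1,1)
Step 2: enter (1,1), '.' pass, move right to (1,2)
Step 3: enter (1,2), '.' pass, move right to (1,3)
Step 4: enter (1,3), '@' teleport (1,3)->(3,3), also enter (3,3), move right to (3,4)
Step 5: enter (3,4), '.' pass, move right to (3,5)
Step 6: enter (3,5), '/' deflects right->up, move up to (2,5)
Step 7: enter (2,5), '.' pass, move up to (1,5)
Step 8: enter (1,5), '.' pass, move up to (0,5)
Step 9: enter (0,5), '.' pass, move up to (-1,5)
Step 10: at (-1,5) — EXIT via top edge, pos 5
Distinct cells visited: 10 (path length 10)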